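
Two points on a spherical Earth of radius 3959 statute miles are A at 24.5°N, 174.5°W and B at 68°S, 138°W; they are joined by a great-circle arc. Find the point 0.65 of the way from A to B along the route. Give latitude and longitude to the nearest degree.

≈ 37°S, 160°W

Write both endpoints as unit vectors p₁, p₂ with components (cos φ cos λ, cos φ sin λ, sin φ).
The central angle between the endpoints is δ = arccos(p₁·p₂) ≈ 1.682 rad (96.3°).
Interpolate at f = 0.65 with slerp weights a = sin((1−f)δ)/sin δ ≈ 0.559, b = sin(fδ)/sin δ ≈ 0.893.
p = a·p₁ + b·p₂ ≈ (-0.755, -0.273, -0.597); φ = arcsin(p_z) ≈ -36.64°, λ = atan2(p_y, p_x) ≈ -160.13°.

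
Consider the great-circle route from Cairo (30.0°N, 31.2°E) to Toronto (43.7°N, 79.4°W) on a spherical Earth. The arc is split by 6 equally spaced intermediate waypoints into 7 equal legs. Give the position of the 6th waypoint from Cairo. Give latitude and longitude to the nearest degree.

Write both endpoints as unit vectors p₁, p₂ with components (cos φ cos λ, cos φ sin λ, sin φ).
The central angle between the endpoints is δ = arccos(p₁·p₂) ≈ 1.445 rad (82.8°).
Interpolate at f = 6/7 with slerp weights a = sin((1−f)δ)/sin δ ≈ 0.207, b = sin(fδ)/sin δ ≈ 0.953.
p = a·p₁ + b·p₂ ≈ (0.280, -0.584, 0.762); φ = arcsin(p_z) ≈ 49.61°, λ = atan2(p_y, p_x) ≈ -64.42°.

≈ 50°N, 64°W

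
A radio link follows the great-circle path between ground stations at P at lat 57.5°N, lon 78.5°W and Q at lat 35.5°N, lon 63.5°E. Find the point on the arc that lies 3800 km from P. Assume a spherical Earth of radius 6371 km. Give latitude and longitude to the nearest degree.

≈ lat 73°N, lon 4°E

Convert each endpoint to a unit vector on the sphere (x = cos φ cos λ, y = cos φ sin λ, z = sin φ).
The central angle between the endpoints is δ = arccos(p₁·p₂) ≈ 1.425 rad (81.7°). The total great-circle distance is δ·R ≈ 1.425 × 6371 ≈ 9080 km, so the target fraction is f = 3800/9080 ≈ 0.418.
Interpolate at f ≈ 0.418 with slerp weights a = sin((1−f)δ)/sin δ ≈ 0.745, b = sin(fδ)/sin δ ≈ 0.568.
p = a·p₁ + b·p₂ ≈ (0.286, 0.021, 0.958); φ = arcsin(p_z) ≈ 73.33°, λ = atan2(p_y, p_x) ≈ 4.28°.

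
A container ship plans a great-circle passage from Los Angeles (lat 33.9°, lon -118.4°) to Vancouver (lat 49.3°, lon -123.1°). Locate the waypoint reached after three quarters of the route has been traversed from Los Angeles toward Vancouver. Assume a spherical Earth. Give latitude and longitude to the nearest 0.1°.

Convert each endpoint to a unit vector on the sphere (x = cos φ cos λ, y = cos φ sin λ, z = sin φ).
The central angle between the endpoints is δ = arccos(p₁·p₂) ≈ 0.276 rad (15.8°).
Interpolate at f = 3/4 with slerp weights a = sin((1−f)δ)/sin δ ≈ 0.253, b = sin(fδ)/sin δ ≈ 0.754.
p = a·p₁ + b·p₂ ≈ (-0.368, -0.597, 0.713); φ = arcsin(p_z) ≈ 45.47°, λ = atan2(p_y, p_x) ≈ -121.69°.

≈ lat 45.5°, lon -121.7°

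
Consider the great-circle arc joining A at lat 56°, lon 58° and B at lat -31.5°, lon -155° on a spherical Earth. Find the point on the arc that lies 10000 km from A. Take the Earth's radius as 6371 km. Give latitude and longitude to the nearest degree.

The haversine formula gives a central angle δ ≈ 2.555 rad (146.4°) between the endpoints. The total great-circle distance is δ·R ≈ 2.555 × 6371 ≈ 16280 km, so the target fraction is f = 10000/16280 ≈ 0.614.
Interpolate at f ≈ 0.614 with slerp weights a = sin((1−f)δ)/sin δ ≈ 1.507, b = sin(fδ)/sin δ ≈ 1.808.
p = a·p₁ + b·p₂ ≈ (-0.950, 0.063, 0.305); φ = arcsin(p_z) ≈ 17.75°, λ = atan2(p_y, p_x) ≈ 176.19°.

≈ lat 18°, lon 176°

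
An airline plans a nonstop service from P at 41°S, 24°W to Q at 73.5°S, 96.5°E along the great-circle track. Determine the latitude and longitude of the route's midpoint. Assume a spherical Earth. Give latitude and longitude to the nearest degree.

From cos δ = sin φ₁ sin φ₂ + cos φ₁ cos φ₂ cos Δλ, the central angle is δ ≈ 1.024 rad (58.7°).
Interpolate at f = 1/2 with slerp weights a = sin((1−f)δ)/sin δ ≈ 0.573, b = sin(fδ)/sin δ ≈ 0.573.
p = a·p₁ + b·p₂ ≈ (0.377, -0.014, -0.926); φ = arcsin(p_z) ≈ -67.84°, λ = atan2(p_y, p_x) ≈ -2.16°.

≈ 68°S, 2°W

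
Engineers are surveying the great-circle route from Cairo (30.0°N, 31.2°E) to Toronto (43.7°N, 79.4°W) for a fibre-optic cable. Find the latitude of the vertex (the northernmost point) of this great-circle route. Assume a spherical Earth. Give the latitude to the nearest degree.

≈ 54°N

The great circle lies in the plane with unit normal n̂ = (p₁ × p₂)/|p₁ × p₂|.
Here n̂_z ≈ -0.591; the vertex latitude is φ_max = arccos|n̂_z| ≈ 53.8°.
Check via Clairaut: cos φ_max = |cos φ₁| · sin C = cos(30.0°)·sin(43.0°) ≈ 0.591, again giving ≈ 53.8°.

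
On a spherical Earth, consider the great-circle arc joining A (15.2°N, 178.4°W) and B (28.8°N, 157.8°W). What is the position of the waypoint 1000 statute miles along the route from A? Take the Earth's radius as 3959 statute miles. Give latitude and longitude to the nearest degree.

≈ (24°N, 166°W)

Write both endpoints as unit vectors p₁, p₂ with components (cos φ cos λ, cos φ sin λ, sin φ).
The central angle between the endpoints is δ = arccos(p₁·p₂) ≈ 0.408 rad (23.4°). The total great-circle distance is δ·R ≈ 0.408 × 3959 ≈ 1616 mi, so the target fraction is f = 1000/1616 ≈ 0.619.
Interpolate at f ≈ 0.619 with slerp weights a = sin((1−f)δ)/sin δ ≈ 0.390, b = sin(fδ)/sin δ ≈ 0.630.
p = a·p₁ + b·p₂ ≈ (-0.887, -0.219, 0.406); φ = arcsin(p_z) ≈ 23.94°, λ = atan2(p_y, p_x) ≈ -166.13°.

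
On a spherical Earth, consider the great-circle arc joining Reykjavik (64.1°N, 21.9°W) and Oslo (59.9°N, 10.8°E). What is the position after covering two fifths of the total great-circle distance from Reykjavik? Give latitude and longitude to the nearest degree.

Write both endpoints as unit vectors p₁, p₂ with components (cos φ cos λ, cos φ sin λ, sin φ).
The central angle between the endpoints is δ = arccos(p₁·p₂) ≈ 0.274 rad (15.7°).
Interpolate at f = 2/5 with slerp weights a = sin((1−f)δ)/sin δ ≈ 0.605, b = sin(fδ)/sin δ ≈ 0.404.
p = a·p₁ + b·p₂ ≈ (0.444, -0.061, 0.894); φ = arcsin(p_z) ≈ 63.36°, λ = atan2(p_y, p_x) ≈ -7.76°.

≈ (63°N, 8°W)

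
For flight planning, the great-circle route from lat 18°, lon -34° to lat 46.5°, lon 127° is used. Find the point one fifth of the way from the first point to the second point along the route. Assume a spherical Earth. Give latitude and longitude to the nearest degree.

From cos δ = sin φ₁ sin φ₂ + cos φ₁ cos φ₂ cos Δλ, the central angle is δ ≈ 1.977 rad (113.3°).
Interpolate at f = 1/5 with slerp weights a = sin((1−f)δ)/sin δ ≈ 1.088, b = sin(fδ)/sin δ ≈ 0.419.
p = a·p₁ + b·p₂ ≈ (0.684, -0.348, 0.640); φ = arcsin(p_z) ≈ 39.82°, λ = atan2(p_y, p_x) ≈ -26.97°.

≈ lat 40°, lon -27°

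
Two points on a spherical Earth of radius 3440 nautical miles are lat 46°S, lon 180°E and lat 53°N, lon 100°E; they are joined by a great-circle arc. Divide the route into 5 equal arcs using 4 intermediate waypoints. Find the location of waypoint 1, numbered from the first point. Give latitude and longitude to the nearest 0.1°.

≈ lat 26.8°S, lon 161.8°E

Write both endpoints as unit vectors p₁, p₂ with components (cos φ cos λ, cos φ sin λ, sin φ).
The central angle between the endpoints is δ = arccos(p₁·p₂) ≈ 2.097 rad (120.1°).
Interpolate at f = 1/5 with slerp weights a = sin((1−f)δ)/sin δ ≈ 1.150, b = sin(fδ)/sin δ ≈ 0.471.
p = a·p₁ + b·p₂ ≈ (-0.848, 0.279, -0.451); φ = arcsin(p_z) ≈ -26.81°, λ = atan2(p_y, p_x) ≈ 161.79°.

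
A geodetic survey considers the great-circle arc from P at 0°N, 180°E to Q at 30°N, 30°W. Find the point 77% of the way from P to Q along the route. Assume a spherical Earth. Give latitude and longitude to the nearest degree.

Write both endpoints as unit vectors p₁, p₂ with components (cos φ cos λ, cos φ sin λ, sin φ).
The central angle between the endpoints is δ = arccos(p₁·p₂) ≈ 2.419 rad (138.6°).
Interpolate at f = 0.77 with slerp weights a = sin((1−f)δ)/sin δ ≈ 0.798, b = sin(fδ)/sin δ ≈ 1.448.
p = a·p₁ + b·p₂ ≈ (0.288, -0.627, 0.724); φ = arcsin(p_z) ≈ 46.38°, λ = atan2(p_y, p_x) ≈ -65.36°.

≈ 46°N, 65°W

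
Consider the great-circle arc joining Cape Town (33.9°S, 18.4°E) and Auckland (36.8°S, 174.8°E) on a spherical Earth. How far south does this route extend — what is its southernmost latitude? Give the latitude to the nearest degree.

The great circle lies in the plane with unit normal n̂ = (p₁ × p₂)/|p₁ × p₂|.
Here n̂_z ≈ +0.277; the vertex latitude is φ_max = arccos|n̂_z| ≈ 73.9°.
Check via Clairaut: cos φ_max = |cos φ₁| · sin C = cos(33.9°)·sin(160.5°) ≈ 0.277, again giving ≈ 73.9°.

≈ 74°S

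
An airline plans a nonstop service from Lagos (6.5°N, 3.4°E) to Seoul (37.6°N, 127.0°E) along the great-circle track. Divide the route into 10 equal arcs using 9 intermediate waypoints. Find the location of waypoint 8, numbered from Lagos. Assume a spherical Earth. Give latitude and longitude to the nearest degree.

≈ 45°N, 99°E

Convert each endpoint to a unit vector on the sphere (x = cos φ cos λ, y = cos φ sin λ, z = sin φ).
The central angle between the endpoints is δ = arccos(p₁·p₂) ≈ 1.946 rad (111.5°).
Interpolate at f = 8/10 with slerp weights a = sin((1−f)δ)/sin δ ≈ 0.408, b = sin(fδ)/sin δ ≈ 1.075.
p = a·p₁ + b·p₂ ≈ (-0.108, 0.704, 0.702); φ = arcsin(p_z) ≈ 44.58°, λ = atan2(p_y, p_x) ≈ 98.71°.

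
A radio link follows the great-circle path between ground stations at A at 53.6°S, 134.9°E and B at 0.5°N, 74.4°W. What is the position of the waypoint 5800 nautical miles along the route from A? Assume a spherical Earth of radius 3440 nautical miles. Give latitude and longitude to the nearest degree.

The haversine formula gives a central angle δ ≈ 2.123 rad (121.6°) between the endpoints. The total great-circle distance is δ·R ≈ 2.123 × 3440 ≈ 7303 nmi, so the target fraction is f = 5800/7303 ≈ 0.794.
Interpolate at f ≈ 0.794 with slerp weights a = sin((1−f)δ)/sin δ ≈ 0.497, b = sin(fδ)/sin δ ≈ 1.167.
p = a·p₁ + b·p₂ ≈ (0.106, -0.915, -0.390); φ = arcsin(p_z) ≈ -22.94°, λ = atan2(p_y, p_x) ≈ -83.42°.

≈ 23°S, 83°W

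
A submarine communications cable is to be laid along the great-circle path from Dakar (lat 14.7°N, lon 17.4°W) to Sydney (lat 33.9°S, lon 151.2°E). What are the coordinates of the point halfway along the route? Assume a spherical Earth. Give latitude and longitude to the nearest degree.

Convert each endpoint to a unit vector on the sphere (x = cos φ cos λ, y = cos φ sin λ, z = sin φ).
The central angle between the endpoints is δ = arccos(p₁·p₂) ≈ 2.761 rad (158.2°).
Interpolate at f = 1/2 with slerp weights a = sin((1−f)δ)/sin δ ≈ 2.645, b = sin(fδ)/sin δ ≈ 2.645.
p = a·p₁ + b·p₂ ≈ (0.518, 0.293, -0.804); φ = arcsin(p_z) ≈ -53.52°, λ = atan2(p_y, p_x) ≈ 29.48°.

≈ lat 54°S, lon 29°E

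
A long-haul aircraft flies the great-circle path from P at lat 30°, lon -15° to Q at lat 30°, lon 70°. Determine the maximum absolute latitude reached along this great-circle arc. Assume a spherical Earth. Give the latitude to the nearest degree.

≈ 38°

The great circle lies in the plane with unit normal n̂ = (p₁ × p₂)/|p₁ × p₂|.
Here n̂_z ≈ +0.787; the vertex latitude is φ_max = arccos|n̂_z| ≈ 38.1°.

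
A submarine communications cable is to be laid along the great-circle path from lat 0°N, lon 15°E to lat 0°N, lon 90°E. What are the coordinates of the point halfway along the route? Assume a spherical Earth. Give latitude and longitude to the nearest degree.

≈ lat 0°N, lon 53°E

Convert each endpoint to a unit vector on the sphere (x = cos φ cos λ, y = cos φ sin λ, z = sin φ).
The central angle between the endpoints is δ = arccos(p₁·p₂) ≈ 1.309 rad (75.0°).
Interpolate at f = 1/2 with slerp weights a = sin((1−f)δ)/sin δ ≈ 0.630, b = sin(fδ)/sin δ ≈ 0.630.
p = a·p₁ + b·p₂ ≈ (0.609, 0.793, 0.000); φ = arcsin(p_z) ≈ 0.00°, λ = atan2(p_y, p_x) ≈ 52.50°.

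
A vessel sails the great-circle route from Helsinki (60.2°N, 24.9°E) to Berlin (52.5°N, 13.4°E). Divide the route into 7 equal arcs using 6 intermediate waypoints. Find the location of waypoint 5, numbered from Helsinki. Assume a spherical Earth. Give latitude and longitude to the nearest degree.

From cos δ = sin φ₁ sin φ₂ + cos φ₁ cos φ₂ cos Δλ, the central angle is δ ≈ 0.174 rad (10.0°).
Interpolate at f = 5/7 with slerp weights a = sin((1−f)δ)/sin δ ≈ 0.287, b = sin(fδ)/sin δ ≈ 0.716.
p = a·p₁ + b·p₂ ≈ (0.553, 0.161, 0.817); φ = arcsin(p_z) ≈ 54.80°, λ = atan2(p_y, p_x) ≈ 16.23°.

≈ 55°N, 16°E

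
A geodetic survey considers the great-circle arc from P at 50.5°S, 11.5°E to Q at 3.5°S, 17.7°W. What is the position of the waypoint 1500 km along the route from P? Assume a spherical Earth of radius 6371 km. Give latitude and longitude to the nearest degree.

≈ 39°S, 1°E

The haversine formula gives a central angle δ ≈ 0.926 rad (53.0°) between the endpoints. The total great-circle distance is δ·R ≈ 0.926 × 6371 ≈ 5897 km, so the target fraction is f = 1500/5897 ≈ 0.254.
Interpolate at f ≈ 0.254 with slerp weights a = sin((1−f)δ)/sin δ ≈ 0.797, b = sin(fδ)/sin δ ≈ 0.292.
p = a·p₁ + b·p₂ ≈ (0.774, 0.012, -0.633); φ = arcsin(p_z) ≈ -39.25°, λ = atan2(p_y, p_x) ≈ 0.92°.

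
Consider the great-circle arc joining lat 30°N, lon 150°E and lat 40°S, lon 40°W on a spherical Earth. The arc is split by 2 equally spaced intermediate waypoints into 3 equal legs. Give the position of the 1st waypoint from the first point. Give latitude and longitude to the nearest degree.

≈ lat 17°S, lon 179°W

Convert each endpoint to a unit vector on the sphere (x = cos φ cos λ, y = cos φ sin λ, z = sin φ).
The central angle between the endpoints is δ = arccos(p₁·p₂) ≈ 2.916 rad (167.1°).
Interpolate at f = 1/3 with slerp weights a = sin((1−f)δ)/sin δ ≈ 4.168, b = sin(fδ)/sin δ ≈ 3.698.
p = a·p₁ + b·p₂ ≈ (-0.956, -0.016, -0.293); φ = arcsin(p_z) ≈ -17.03°, λ = atan2(p_y, p_x) ≈ -179.04°.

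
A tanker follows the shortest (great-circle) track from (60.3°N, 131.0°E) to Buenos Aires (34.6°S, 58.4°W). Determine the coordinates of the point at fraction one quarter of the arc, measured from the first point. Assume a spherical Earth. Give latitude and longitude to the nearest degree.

The haversine formula gives a central angle δ ≈ 2.681 rad (153.6°) between the endpoints.
Interpolate at f = 1/4 with slerp weights a = sin((1−f)δ)/sin δ ≈ 2.034, b = sin(fδ)/sin δ ≈ 1.396.
p = a·p₁ + b·p₂ ≈ (-0.059, -0.218, 0.974); φ = arcsin(p_z) ≈ 76.94°, λ = atan2(p_y, p_x) ≈ -105.13°.

≈ (77°N, 105°W)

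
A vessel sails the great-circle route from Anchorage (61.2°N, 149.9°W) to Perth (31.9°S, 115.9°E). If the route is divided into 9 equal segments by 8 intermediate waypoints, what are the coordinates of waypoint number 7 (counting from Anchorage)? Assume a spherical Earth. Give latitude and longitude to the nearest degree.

≈ 9°S, 130°E

Write both endpoints as unit vectors p₁, p₂ with components (cos φ cos λ, cos φ sin λ, sin φ).
The central angle between the endpoints is δ = arccos(p₁·p₂) ≈ 2.086 rad (119.5°).
Interpolate at f = 7/9 with slerp weights a = sin((1−f)δ)/sin δ ≈ 0.514, b = sin(fδ)/sin δ ≈ 1.148.
p = a·p₁ + b·p₂ ≈ (-0.640, 0.752, -0.156); φ = arcsin(p_z) ≈ -8.98°, λ = atan2(p_y, p_x) ≈ 130.38°.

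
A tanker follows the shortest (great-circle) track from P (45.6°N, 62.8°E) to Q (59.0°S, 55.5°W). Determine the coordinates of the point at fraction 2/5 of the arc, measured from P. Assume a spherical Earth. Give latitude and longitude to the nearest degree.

≈ (0°N, 25°E)

Convert each endpoint to a unit vector on the sphere (x = cos φ cos λ, y = cos φ sin λ, z = sin φ).
The central angle between the endpoints is δ = arccos(p₁·p₂) ≈ 2.471 rad (141.6°).
Interpolate at f = 2/5 with slerp weights a = sin((1−f)δ)/sin δ ≈ 1.602, b = sin(fδ)/sin δ ≈ 1.343.
p = a·p₁ + b·p₂ ≈ (0.904, 0.427, -0.007); φ = arcsin(p_z) ≈ -0.38°, λ = atan2(p_y, p_x) ≈ 25.27°.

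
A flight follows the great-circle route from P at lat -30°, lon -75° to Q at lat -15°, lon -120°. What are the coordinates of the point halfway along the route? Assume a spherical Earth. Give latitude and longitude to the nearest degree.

The haversine formula gives a central angle δ ≈ 0.766 rad (43.9°) between the endpoints.
Interpolate at f = 1/2 with slerp weights a = sin((1−f)δ)/sin δ ≈ 0.539, b = sin(fδ)/sin δ ≈ 0.539.
p = a·p₁ + b·p₂ ≈ (-0.140, -0.902, -0.409); φ = arcsin(p_z) ≈ -24.14°, λ = atan2(p_y, p_x) ≈ -98.79°.

≈ lat -24°, lon -99°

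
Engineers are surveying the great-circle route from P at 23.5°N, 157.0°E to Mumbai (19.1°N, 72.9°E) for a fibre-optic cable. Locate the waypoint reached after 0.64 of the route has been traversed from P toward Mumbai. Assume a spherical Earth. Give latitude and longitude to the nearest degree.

From cos δ = sin φ₁ sin φ₂ + cos φ₁ cos φ₂ cos Δλ, the central angle is δ ≈ 1.349 rad (77.3°).
Interpolate at f = 0.64 with slerp weights a = sin((1−f)δ)/sin δ ≈ 0.479, b = sin(fδ)/sin δ ≈ 0.779.
p = a·p₁ + b·p₂ ≈ (-0.187, 0.875, 0.446); φ = arcsin(p_z) ≈ 26.48°, λ = atan2(p_y, p_x) ≈ 102.09°.

≈ 26°N, 102°E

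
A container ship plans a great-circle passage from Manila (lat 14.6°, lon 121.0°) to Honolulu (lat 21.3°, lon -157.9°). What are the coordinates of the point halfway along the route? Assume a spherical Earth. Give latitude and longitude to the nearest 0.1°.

Convert each endpoint to a unit vector on the sphere (x = cos φ cos λ, y = cos φ sin λ, z = sin φ).
The central angle between the endpoints is δ = arccos(p₁·p₂) ≈ 1.338 rad (76.6°).
Interpolate at f = 1/2 with slerp weights a = sin((1−f)δ)/sin δ ≈ 0.637, b = sin(fδ)/sin δ ≈ 0.637.
p = a·p₁ + b·p₂ ≈ (-0.868, 0.305, 0.392); φ = arcsin(p_z) ≈ 23.09°, λ = atan2(p_y, p_x) ≈ 160.62°.

≈ lat 23.1°, lon 160.6°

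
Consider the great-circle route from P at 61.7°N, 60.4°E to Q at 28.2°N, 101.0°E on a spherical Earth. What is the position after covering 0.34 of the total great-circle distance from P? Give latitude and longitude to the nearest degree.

Write both endpoints as unit vectors p₁, p₂ with components (cos φ cos λ, cos φ sin λ, sin φ).
The central angle between the endpoints is δ = arccos(p₁·p₂) ≈ 0.748 rad (42.8°).
Interpolate at f = 0.34 with slerp weights a = sin((1−f)δ)/sin δ ≈ 0.697, b = sin(fδ)/sin δ ≈ 0.370.
p = a·p₁ + b·p₂ ≈ (0.101, 0.607, 0.788); φ = arcsin(p_z) ≈ 52.01°, λ = atan2(p_y, p_x) ≈ 80.56°.

≈ 52°N, 81°E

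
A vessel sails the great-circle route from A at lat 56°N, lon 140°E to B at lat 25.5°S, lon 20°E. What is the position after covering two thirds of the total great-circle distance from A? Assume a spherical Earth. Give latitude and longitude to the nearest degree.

≈ lat 10°N, lon 45°E

Convert each endpoint to a unit vector on the sphere (x = cos φ cos λ, y = cos φ sin λ, z = sin φ).
The central angle between the endpoints is δ = arccos(p₁·p₂) ≈ 2.226 rad (127.5°).
Interpolate at f = 2/3 with slerp weights a = sin((1−f)δ)/sin δ ≈ 0.852, b = sin(fδ)/sin δ ≈ 1.256.
p = a·p₁ + b·p₂ ≈ (0.701, 0.694, 0.166); φ = arcsin(p_z) ≈ 9.53°, λ = atan2(p_y, p_x) ≈ 44.74°.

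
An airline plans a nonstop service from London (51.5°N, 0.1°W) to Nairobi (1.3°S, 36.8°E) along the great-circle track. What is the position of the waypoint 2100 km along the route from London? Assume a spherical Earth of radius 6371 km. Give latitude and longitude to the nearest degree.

≈ 36°N, 16°E

Convert each endpoint to a unit vector on the sphere (x = cos φ cos λ, y = cos φ sin λ, z = sin φ).
The central angle between the endpoints is δ = arccos(p₁·p₂) ≈ 1.070 rad (61.3°). The total great-circle distance is δ·R ≈ 1.070 × 6371 ≈ 6818 km, so the target fraction is f = 2100/6818 ≈ 0.308.
Interpolate at f ≈ 0.308 with slerp weights a = sin((1−f)δ)/sin δ ≈ 0.769, b = sin(fδ)/sin δ ≈ 0.369.
p = a·p₁ + b·p₂ ≈ (0.774, 0.220, 0.594); φ = arcsin(p_z) ≈ 36.41°, λ = atan2(p_y, p_x) ≈ 15.87°.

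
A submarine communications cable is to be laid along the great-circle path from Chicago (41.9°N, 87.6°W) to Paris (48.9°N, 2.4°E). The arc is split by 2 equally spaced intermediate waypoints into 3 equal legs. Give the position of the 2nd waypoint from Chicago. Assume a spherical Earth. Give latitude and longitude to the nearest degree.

≈ 55°N, 29°W

Write both endpoints as unit vectors p₁, p₂ with components (cos φ cos λ, cos φ sin λ, sin φ).
The central angle between the endpoints is δ = arccos(p₁·p₂) ≈ 1.043 rad (59.8°).
Interpolate at f = 2/3 with slerp weights a = sin((1−f)δ)/sin δ ≈ 0.394, b = sin(fδ)/sin δ ≈ 0.742.
p = a·p₁ + b·p₂ ≈ (0.499, -0.273, 0.822); φ = arcsin(p_z) ≈ 55.31°, λ = atan2(p_y, p_x) ≈ -28.66°.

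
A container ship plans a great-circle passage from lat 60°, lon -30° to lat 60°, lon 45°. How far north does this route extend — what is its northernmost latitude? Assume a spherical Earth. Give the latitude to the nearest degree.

≈ 65°

The great circle lies in the plane with unit normal n̂ = (p₁ × p₂)/|p₁ × p₂|.
Here n̂_z ≈ +0.416; the vertex latitude is φ_max = arccos|n̂_z| ≈ 65.4°.
Check via Clairaut: cos φ_max = |cos φ₁| · sin C = cos(60.0°)·sin(56.4°) ≈ 0.416, again giving ≈ 65.4°.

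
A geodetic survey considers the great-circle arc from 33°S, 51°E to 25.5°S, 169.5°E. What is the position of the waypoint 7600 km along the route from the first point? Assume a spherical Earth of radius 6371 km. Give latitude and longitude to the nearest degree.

≈ 42°S, 141°E

The haversine formula gives a central angle δ ≈ 1.698 rad (97.3°) between the endpoints. The total great-circle distance is δ·R ≈ 1.698 × 6371 ≈ 10817 km, so the target fraction is f = 7600/10817 ≈ 0.703.
Interpolate at f ≈ 0.703 with slerp weights a = sin((1−f)δ)/sin δ ≈ 0.488, b = sin(fδ)/sin δ ≈ 0.937.
p = a·p₁ + b·p₂ ≈ (-0.574, 0.472, -0.669); φ = arcsin(p_z) ≈ -41.99°, λ = atan2(p_y, p_x) ≈ 140.58°.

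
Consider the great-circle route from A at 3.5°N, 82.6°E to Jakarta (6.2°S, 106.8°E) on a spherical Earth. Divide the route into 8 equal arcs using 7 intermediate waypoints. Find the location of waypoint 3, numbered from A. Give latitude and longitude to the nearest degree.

Convert each endpoint to a unit vector on the sphere (x = cos φ cos λ, y = cos φ sin λ, z = sin φ).
The central angle between the endpoints is δ = arccos(p₁·p₂) ≈ 0.454 rad (26.0°).
Interpolate at f = 3/8 with slerp weights a = sin((1−f)δ)/sin δ ≈ 0.638, b = sin(fδ)/sin δ ≈ 0.386.
p = a·p₁ + b·p₂ ≈ (-0.029, 1.000, -0.003); φ = arcsin(p_z) ≈ -0.16°, λ = atan2(p_y, p_x) ≈ 91.66°.

≈ 0°N, 92°E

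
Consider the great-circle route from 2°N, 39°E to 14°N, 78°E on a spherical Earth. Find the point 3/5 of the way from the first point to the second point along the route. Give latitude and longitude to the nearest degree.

≈ 10°N, 62°E

Convert each endpoint to a unit vector on the sphere (x = cos φ cos λ, y = cos φ sin λ, z = sin φ).
The central angle between the endpoints is δ = arccos(p₁·p₂) ≈ 0.704 rad (40.4°).
Interpolate at f = 3/5 with slerp weights a = sin((1−f)δ)/sin δ ≈ 0.429, b = sin(fδ)/sin δ ≈ 0.633.
p = a·p₁ + b·p₂ ≈ (0.461, 0.871, 0.168); φ = arcsin(p_z) ≈ 9.68°, λ = atan2(p_y, p_x) ≈ 62.10°.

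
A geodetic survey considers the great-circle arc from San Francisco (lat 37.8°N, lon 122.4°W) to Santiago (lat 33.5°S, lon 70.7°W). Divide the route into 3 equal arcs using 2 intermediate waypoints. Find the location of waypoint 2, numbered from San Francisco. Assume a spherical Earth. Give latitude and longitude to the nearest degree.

≈ lat 10°S, lon 88°W

Write both endpoints as unit vectors p₁, p₂ with components (cos φ cos λ, cos φ sin λ, sin φ).
The central angle between the endpoints is δ = arccos(p₁·p₂) ≈ 1.501 rad (86.0°).
Interpolate at f = 2/3 with slerp weights a = sin((1−f)δ)/sin δ ≈ 0.481, b = sin(fδ)/sin δ ≈ 0.844.
p = a·p₁ + b·p₂ ≈ (0.029, -0.985, -0.171); φ = arcsin(p_z) ≈ -9.85°, λ = atan2(p_y, p_x) ≈ -88.31°.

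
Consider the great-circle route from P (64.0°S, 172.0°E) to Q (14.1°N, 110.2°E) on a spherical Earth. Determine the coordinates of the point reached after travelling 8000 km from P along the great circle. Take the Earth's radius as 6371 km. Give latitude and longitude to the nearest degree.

≈ (4°S, 117°E)

The haversine formula gives a central angle δ ≈ 1.589 rad (91.0°) between the endpoints. The total great-circle distance is δ·R ≈ 1.589 × 6371 ≈ 10123 km, so the target fraction is f = 8000/10123 ≈ 0.790.
Interpolate at f ≈ 0.790 with slerp weights a = sin((1−f)δ)/sin δ ≈ 0.327, b = sin(fδ)/sin δ ≈ 0.951.
p = a·p₁ + b·p₂ ≈ (-0.460, 0.885, -0.062); φ = arcsin(p_z) ≈ -3.57°, λ = atan2(p_y, p_x) ≈ 117.47°.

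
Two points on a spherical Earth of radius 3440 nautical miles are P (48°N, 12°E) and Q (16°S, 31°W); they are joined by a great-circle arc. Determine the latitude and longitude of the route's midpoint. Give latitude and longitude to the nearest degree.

Convert each endpoint to a unit vector on the sphere (x = cos φ cos λ, y = cos φ sin λ, z = sin φ).
The central angle between the endpoints is δ = arccos(p₁·p₂) ≈ 1.302 rad (74.6°).
Interpolate at f = 1/2 with slerp weights a = sin((1−f)δ)/sin δ ≈ 0.629, b = sin(fδ)/sin δ ≈ 0.629.
p = a·p₁ + b·p₂ ≈ (0.929, -0.224, 0.294); φ = arcsin(p_z) ≈ 17.09°, λ = atan2(p_y, p_x) ≈ -13.54°.

≈ (17°N, 14°W)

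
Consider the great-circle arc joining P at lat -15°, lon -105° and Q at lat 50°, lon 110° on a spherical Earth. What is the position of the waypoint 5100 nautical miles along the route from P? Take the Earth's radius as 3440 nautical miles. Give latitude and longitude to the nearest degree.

From cos δ = sin φ₁ sin φ₂ + cos φ₁ cos φ₂ cos Δλ, the central angle is δ ≈ 2.356 rad (135.0°). The total great-circle distance is δ·R ≈ 2.356 × 3440 ≈ 8104 nmi, so the target fraction is f = 5100/8104 ≈ 0.629.
Interpolate at f ≈ 0.629 with slerp weights a = sin((1−f)δ)/sin δ ≈ 1.084, b = sin(fδ)/sin δ ≈ 1.408.
p = a·p₁ + b·p₂ ≈ (-0.580, -0.160, 0.798); φ = arcsin(p_z) ≈ 52.97°, λ = atan2(p_y, p_x) ≈ -164.56°.

≈ lat 53°, lon -165°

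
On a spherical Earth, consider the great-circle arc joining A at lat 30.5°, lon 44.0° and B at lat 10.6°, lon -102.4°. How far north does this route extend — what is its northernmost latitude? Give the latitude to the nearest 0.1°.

The great circle lies in the plane with unit normal n̂ = (p₁ × p₂)/|p₁ × p₂|.
Here n̂_z ≈ -0.593; the vertex latitude is φ_max = arccos|n̂_z| ≈ 53.7°.

≈ 53.7°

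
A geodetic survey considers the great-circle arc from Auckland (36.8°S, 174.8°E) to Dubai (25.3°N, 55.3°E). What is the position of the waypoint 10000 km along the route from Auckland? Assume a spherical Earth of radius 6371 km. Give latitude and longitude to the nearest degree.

Convert each endpoint to a unit vector on the sphere (x = cos φ cos λ, y = cos φ sin λ, z = sin φ).
The central angle between the endpoints is δ = arccos(p₁·p₂) ≈ 2.230 rad (127.8°). The total great-circle distance is δ·R ≈ 2.230 × 6371 ≈ 14207 km, so the target fraction is f = 10000/14207 ≈ 0.704.
Interpolate at f ≈ 0.704 with slerp weights a = sin((1−f)δ)/sin δ ≈ 0.776, b = sin(fδ)/sin δ ≈ 1.265.
p = a·p₁ + b·p₂ ≈ (0.032, 0.997, 0.076); φ = arcsin(p_z) ≈ 4.35°, λ = atan2(p_y, p_x) ≈ 88.14°.

≈ (4°N, 88°E)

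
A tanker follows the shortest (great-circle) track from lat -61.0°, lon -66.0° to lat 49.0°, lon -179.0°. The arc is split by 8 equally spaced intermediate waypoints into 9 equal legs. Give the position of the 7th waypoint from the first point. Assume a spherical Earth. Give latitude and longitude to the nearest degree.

Write both endpoints as unit vectors p₁, p₂ with components (cos φ cos λ, cos φ sin λ, sin φ).
The central angle between the endpoints is δ = arccos(p₁·p₂) ≈ 2.472 rad (141.7°).
Interpolate at f = 7/9 with slerp weights a = sin((1−f)δ)/sin δ ≈ 0.842, b = sin(fδ)/sin δ ≈ 1.513.
p = a·p₁ + b·p₂ ≈ (-0.827, -0.390, 0.406); φ = arcsin(p_z) ≈ 23.93°, λ = atan2(p_y, p_x) ≈ -154.73°.

≈ lat 24°, lon -155°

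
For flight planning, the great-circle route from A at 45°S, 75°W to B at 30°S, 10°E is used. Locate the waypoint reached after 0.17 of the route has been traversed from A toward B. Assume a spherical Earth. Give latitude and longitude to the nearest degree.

The haversine formula gives a central angle δ ≈ 1.152 rad (66.0°) between the endpoints.
Interpolate at f = 0.17 with slerp weights a = sin((1−f)δ)/sin δ ≈ 0.894, b = sin(fδ)/sin δ ≈ 0.213.
p = a·p₁ + b·p₂ ≈ (0.345, -0.579, -0.739); φ = arcsin(p_z) ≈ -47.63°, λ = atan2(p_y, p_x) ≈ -59.18°.

≈ 48°S, 59°W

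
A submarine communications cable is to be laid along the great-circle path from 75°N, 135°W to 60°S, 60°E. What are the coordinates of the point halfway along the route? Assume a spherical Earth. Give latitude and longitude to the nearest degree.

Convert each endpoint to a unit vector on the sphere (x = cos φ cos λ, y = cos φ sin λ, z = sin φ).
The central angle between the endpoints is δ = arccos(p₁·p₂) ≈ 2.863 rad (164.1°).
Interpolate at f = 1/2 with slerp weights a = sin((1−f)δ)/sin δ ≈ 3.605, b = sin(fδ)/sin δ ≈ 3.605.
p = a·p₁ + b·p₂ ≈ (0.241, 0.901, 0.360); φ = arcsin(p_z) ≈ 21.11°, λ = atan2(p_y, p_x) ≈ 75.00°.

≈ 21°N, 75°E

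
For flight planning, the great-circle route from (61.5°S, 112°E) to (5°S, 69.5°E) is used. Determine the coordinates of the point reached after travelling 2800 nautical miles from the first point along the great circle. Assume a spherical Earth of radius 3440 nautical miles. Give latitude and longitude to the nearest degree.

≈ (22°S, 76°E)

Write both endpoints as unit vectors p₁, p₂ with components (cos φ cos λ, cos φ sin λ, sin φ).
The central angle between the endpoints is δ = arccos(p₁·p₂) ≈ 1.130 rad (64.7°). The total great-circle distance is δ·R ≈ 1.130 × 3440 ≈ 3886 nmi, so the target fraction is f = 2800/3886 ≈ 0.721.
Interpolate at f ≈ 0.721 with slerp weights a = sin((1−f)δ)/sin δ ≈ 0.343, b = sin(fδ)/sin δ ≈ 0.804.
p = a·p₁ + b·p₂ ≈ (0.219, 0.902, -0.372); φ = arcsin(p_z) ≈ -21.82°, λ = atan2(p_y, p_x) ≈ 76.35°.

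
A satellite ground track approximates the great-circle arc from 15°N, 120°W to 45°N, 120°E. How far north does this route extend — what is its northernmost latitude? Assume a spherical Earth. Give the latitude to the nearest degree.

≈ 53°N

The great circle lies in the plane with unit normal n̂ = (p₁ × p₂)/|p₁ × p₂|.
Here n̂_z ≈ -0.599; the vertex latitude is φ_max = arccos|n̂_z| ≈ 53.2°.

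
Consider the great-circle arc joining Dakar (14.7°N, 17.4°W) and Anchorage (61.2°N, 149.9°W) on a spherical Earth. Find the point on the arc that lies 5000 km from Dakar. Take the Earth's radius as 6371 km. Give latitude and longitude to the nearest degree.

The haversine formula gives a central angle δ ≈ 1.663 rad (95.3°) between the endpoints. The total great-circle distance is δ·R ≈ 1.663 × 6371 ≈ 10597 km, so the target fraction is f = 5000/10597 ≈ 0.472.
Interpolate at f ≈ 0.472 with slerp weights a = sin((1−f)δ)/sin δ ≈ 0.773, b = sin(fδ)/sin δ ≈ 0.710.
p = a·p₁ + b·p₂ ≈ (0.418, -0.395, 0.818); φ = arcsin(p_z) ≈ 54.90°, λ = atan2(p_y, p_x) ≈ -43.40°.

≈ (55°N, 43°W)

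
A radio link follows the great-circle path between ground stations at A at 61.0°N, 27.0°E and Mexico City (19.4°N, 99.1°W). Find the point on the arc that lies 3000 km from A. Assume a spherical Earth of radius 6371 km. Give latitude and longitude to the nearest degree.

≈ 67°N, 36°W

Convert each endpoint to a unit vector on the sphere (x = cos φ cos λ, y = cos φ sin λ, z = sin φ).
The central angle between the endpoints is δ = arccos(p₁·p₂) ≈ 1.550 rad (88.8°). The total great-circle distance is δ·R ≈ 1.550 × 6371 ≈ 9873 km, so the target fraction is f = 3000/9873 ≈ 0.304.
Interpolate at f ≈ 0.304 with slerp weights a = sin((1−f)δ)/sin δ ≈ 0.882, b = sin(fδ)/sin δ ≈ 0.454.
p = a·p₁ + b·p₂ ≈ (0.313, -0.229, 0.922); φ = arcsin(p_z) ≈ 67.19°, λ = atan2(p_y, p_x) ≈ -36.13°.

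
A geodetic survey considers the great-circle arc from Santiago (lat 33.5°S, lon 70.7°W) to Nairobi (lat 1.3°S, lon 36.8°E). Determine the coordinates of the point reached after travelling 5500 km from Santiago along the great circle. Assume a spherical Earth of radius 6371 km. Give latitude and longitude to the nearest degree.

From cos δ = sin φ₁ sin φ₂ + cos φ₁ cos φ₂ cos Δλ, the central angle is δ ≈ 1.811 rad (103.8°). The total great-circle distance is δ·R ≈ 1.811 × 6371 ≈ 11540 km, so the target fraction is f = 5500/11540 ≈ 0.477.
Interpolate at f ≈ 0.477 with slerp weights a = sin((1−f)δ)/sin δ ≈ 0.836, b = sin(fδ)/sin δ ≈ 0.783.
p = a·p₁ + b·p₂ ≈ (0.857, -0.190, -0.479); φ = arcsin(p_z) ≈ -28.64°, λ = atan2(p_y, p_x) ≈ -12.47°.

≈ lat 29°S, lon 12°W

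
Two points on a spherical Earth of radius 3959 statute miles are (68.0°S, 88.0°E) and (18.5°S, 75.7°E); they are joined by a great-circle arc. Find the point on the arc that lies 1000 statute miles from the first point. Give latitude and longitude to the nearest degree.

Convert each endpoint to a unit vector on the sphere (x = cos φ cos λ, y = cos φ sin λ, z = sin φ).
The central angle between the endpoints is δ = arccos(p₁·p₂) ≈ 0.875 rad (50.1°). The total great-circle distance is δ·R ≈ 0.875 × 3959 ≈ 3463 mi, so the target fraction is f = 1000/3463 ≈ 0.289.
Interpolate at f ≈ 0.289 with slerp weights a = sin((1−f)δ)/sin δ ≈ 0.759, b = sin(fδ)/sin δ ≈ 0.326.
p = a·p₁ + b·p₂ ≈ (0.086, 0.584, -0.807); φ = arcsin(p_z) ≈ -53.85°, λ = atan2(p_y, p_x) ≈ 81.60°.

≈ (54°S, 82°E)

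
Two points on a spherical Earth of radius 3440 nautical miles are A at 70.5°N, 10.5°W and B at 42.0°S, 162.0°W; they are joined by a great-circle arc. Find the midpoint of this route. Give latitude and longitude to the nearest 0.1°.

Write both endpoints as unit vectors p₁, p₂ with components (cos φ cos λ, cos φ sin λ, sin φ).
The central angle between the endpoints is δ = arccos(p₁·p₂) ≈ 2.584 rad (148.1°).
Interpolate at f = 1/2 with slerp weights a = sin((1−f)δ)/sin δ ≈ 1.818, b = sin(fδ)/sin δ ≈ 1.818.
p = a·p₁ + b·p₂ ≈ (-0.688, -0.528, 0.497); φ = arcsin(p_z) ≈ 29.82°, λ = atan2(p_y, p_x) ≈ -142.50°.

≈ 29.8°N, 142.5°W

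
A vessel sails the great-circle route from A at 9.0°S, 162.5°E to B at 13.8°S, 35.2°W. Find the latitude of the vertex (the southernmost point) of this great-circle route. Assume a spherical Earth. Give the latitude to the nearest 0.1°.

The great circle lies in the plane with unit normal n̂ = (p₁ × p₂)/|p₁ × p₂|.
Here n̂_z ≈ +0.606; the vertex latitude is φ_max = arccos|n̂_z| ≈ 52.7°.
Check via Clairaut: cos φ_max = |cos φ₁| · sin C = cos(9.0°)·sin(142.2°) ≈ 0.606, again giving ≈ 52.7°.

≈ 52.7°S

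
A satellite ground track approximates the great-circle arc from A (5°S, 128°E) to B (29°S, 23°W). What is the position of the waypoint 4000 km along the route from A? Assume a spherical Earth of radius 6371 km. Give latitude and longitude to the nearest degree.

From cos δ = sin φ₁ sin φ₂ + cos φ₁ cos φ₂ cos Δλ, the central angle is δ ≈ 2.374 rad (136.0°). The total great-circle distance is δ·R ≈ 2.374 × 6371 ≈ 15127 km, so the target fraction is f = 4000/15127 ≈ 0.264.
Interpolate at f ≈ 0.264 with slerp weights a = sin((1−f)δ)/sin δ ≈ 1.418, b = sin(fδ)/sin δ ≈ 0.846.
p = a·p₁ + b·p₂ ≈ (-0.189, 0.824, -0.534); φ = arcsin(p_z) ≈ -32.27°, λ = atan2(p_y, p_x) ≈ 102.89°.

≈ (32°S, 103°E)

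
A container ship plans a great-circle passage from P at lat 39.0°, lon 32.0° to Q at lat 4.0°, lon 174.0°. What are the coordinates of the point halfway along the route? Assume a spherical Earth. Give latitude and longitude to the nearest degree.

≈ lat 49°, lon 123°

Convert each endpoint to a unit vector on the sphere (x = cos φ cos λ, y = cos φ sin λ, z = sin φ).
The central angle between the endpoints is δ = arccos(p₁·p₂) ≈ 2.174 rad (124.5°).
Interpolate at f = 1/2 with slerp weights a = sin((1−f)δ)/sin δ ≈ 1.075, b = sin(fδ)/sin δ ≈ 1.075.
p = a·p₁ + b·p₂ ≈ (-0.358, 0.555, 0.751); φ = arcsin(p_z) ≈ 48.70°, λ = atan2(p_y, p_x) ≈ 122.83°.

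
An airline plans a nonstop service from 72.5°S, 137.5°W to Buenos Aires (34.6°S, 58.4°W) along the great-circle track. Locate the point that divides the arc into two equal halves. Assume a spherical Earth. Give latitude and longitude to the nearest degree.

≈ 59°S, 77°W

The haversine formula gives a central angle δ ≈ 0.942 rad (54.0°) between the endpoints.
Interpolate at f = 1/2 with slerp weights a = sin((1−f)δ)/sin δ ≈ 0.561, b = sin(fδ)/sin δ ≈ 0.561.
p = a·p₁ + b·p₂ ≈ (0.118, -0.507, -0.854); φ = arcsin(p_z) ≈ -58.62°, λ = atan2(p_y, p_x) ≈ -76.95°.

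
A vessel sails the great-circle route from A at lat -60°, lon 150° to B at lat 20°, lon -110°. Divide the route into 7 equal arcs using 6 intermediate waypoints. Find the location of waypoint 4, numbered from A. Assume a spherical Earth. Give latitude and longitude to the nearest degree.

≈ lat -21°, lon -135°

The haversine formula gives a central angle δ ≈ 1.958 rad (112.2°) between the endpoints.
Interpolate at f = 4/7 with slerp weights a = sin((1−f)δ)/sin δ ≈ 0.804, b = sin(fδ)/sin δ ≈ 0.972.
p = a·p₁ + b·p₂ ≈ (-0.660, -0.657, -0.364); φ = arcsin(p_z) ≈ -21.33°, λ = atan2(p_y, p_x) ≈ -135.14°.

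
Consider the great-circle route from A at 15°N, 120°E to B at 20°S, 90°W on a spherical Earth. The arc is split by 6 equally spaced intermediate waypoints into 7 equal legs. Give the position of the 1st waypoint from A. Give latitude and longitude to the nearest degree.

From cos δ = sin φ₁ sin φ₂ + cos φ₁ cos φ₂ cos Δλ, the central angle is δ ≈ 2.635 rad (151.0°).
Interpolate at f = 1/7 with slerp weights a = sin((1−f)δ)/sin δ ≈ 1.593, b = sin(fδ)/sin δ ≈ 0.758.
p = a·p₁ + b·p₂ ≈ (-0.769, 0.620, 0.153); φ = arcsin(p_z) ≈ 8.80°, λ = atan2(p_y, p_x) ≈ 141.13°.

≈ 9°N, 141°E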